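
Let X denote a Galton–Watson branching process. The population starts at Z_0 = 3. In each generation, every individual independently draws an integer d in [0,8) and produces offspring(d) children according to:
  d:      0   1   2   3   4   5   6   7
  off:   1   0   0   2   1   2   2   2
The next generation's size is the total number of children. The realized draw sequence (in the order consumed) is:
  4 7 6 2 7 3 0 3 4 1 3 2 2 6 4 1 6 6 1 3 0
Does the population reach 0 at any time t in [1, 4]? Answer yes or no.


no

gen 0: Z_0=3, draws=[4, 7, 6], offspring=[1, 2, 2], Z_1=5
gen 1: Z_1=5, draws=[2, 7, 3, 0, 3], offspring=[0, 2, 2, 1, 2], Z_2=7
gen 2: Z_2=7, draws=[4, 1, 3, 2, 2, 6, 4], offspring=[1, 0, 2, 0, 0, 2, 1], Z_3=6
gen 3: Z_3=6, draws=[1, 6, 6, 1, 3, 0], offspring=[0, 2, 2, 0, 2, 1], Z_4=7


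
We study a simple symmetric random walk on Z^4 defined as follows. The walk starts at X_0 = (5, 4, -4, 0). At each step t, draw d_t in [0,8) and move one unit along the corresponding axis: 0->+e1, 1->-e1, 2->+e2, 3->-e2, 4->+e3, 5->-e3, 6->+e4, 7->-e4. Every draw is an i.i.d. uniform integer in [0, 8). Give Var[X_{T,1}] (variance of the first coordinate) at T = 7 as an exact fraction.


7/4

Outcome values over d=0..7: [1, -1, 0, 0, 0, 0, 0, 0]
Σy = 0, Σy² = 2, M = 8
μ = 0/8 = 0,  σ² = 2/8 − (0)² = 1/4
Independent increments: Var[X_7] = 7·σ² = 7·(1/4) = 7/4


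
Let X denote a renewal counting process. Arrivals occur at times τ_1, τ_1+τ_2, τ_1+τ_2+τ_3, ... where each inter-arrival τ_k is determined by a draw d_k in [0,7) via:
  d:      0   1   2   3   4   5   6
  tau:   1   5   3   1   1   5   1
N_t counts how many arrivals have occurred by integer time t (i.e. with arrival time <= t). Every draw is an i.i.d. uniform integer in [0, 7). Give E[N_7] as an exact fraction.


Inter-arrival values over d=0..6: [1, 5, 3, 1, 1, 5, 1]
Each d has probability 1/7, so the pmf of τ is: f(1) = 4/7, f(3) = 1/7, f(5) = 2/7
Renewal equation for m(n) = E[N_n]: condition on τ_1 = k (if k <= n, one arrival plus a fresh copy on the remaining n−k steps): m(n) = F(n) + Σ_{k<=n} f(k)·m(n−k), where F(n) = P(τ <= n) and m(0) = 0
m(1) = F(1) = 4/7
m(2) = F(2) + f(1)·m(1) = 4/7 + 4/7·4/7 = 44/49
m(3) = F(3) + f(1)·m(2) = 5/7 + 4/7·44/49 = 421/343
m(4) = F(4) + f(1)·m(3) + f(3)·m(1) = 5/7 + 4/7·421/343 + 1/7·4/7 = 3595/2401
m(5) = F(5) + f(1)·m(4) + f(3)·m(2) = 1 + 4/7·3595/2401 + 1/7·44/49 = 33343/16807
m(6) = F(6) + f(1)·m(5) + f(3)·m(3) + f(5)·m(1) = 1 + 4/7·33343/16807 + 1/7·421/343 + 2/7·4/7 = 290858/117649
m(7) = F(7) + f(1)·m(6) + f(3)·m(4) + f(5)·m(2) = 1 + 4/7·290858/117649 + 1/7·3595/2401 + 2/7·44/49 = 2374418/823543
E[N_7] = m(7) = 2374418/823543

2374418/823543


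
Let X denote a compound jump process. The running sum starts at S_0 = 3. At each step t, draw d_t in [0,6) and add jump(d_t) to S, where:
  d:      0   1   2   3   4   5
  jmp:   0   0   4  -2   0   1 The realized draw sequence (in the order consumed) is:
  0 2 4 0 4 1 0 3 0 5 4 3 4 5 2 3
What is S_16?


7

t=0: S=3, d=0, jump=0, S_1=3
t=1: S=3, d=2, jump=4, S_2=7
t=2: S=7, d=4, jump=0, S_3=7
t=3: S=7, d=0, jump=0, S_4=7
t=4: S=7, d=4, jump=0, S_5=7
t=5: S=7, d=1, jump=0, S_6=7
t=6: S=7, d=0, jump=0, S_7=7
t=7: S=7, d=3, jump=-2, S_8=5
t=8: S=5, d=0, jump=0, S_9=5
t=9: S=5, d=5, jump=1, S_10=6
t=10: S=6, d=4, jump=0, S_11=6
t=11: S=6, d=3, jump=-2, S_12=4
t=12: S=4, d=4, jump=0, S_13=4
t=13: S=4, d=5, jump=1, S_14=5
t=14: S=5, d=2, jump=4, S_15=9
t=15: S=9, d=3, jump=-2, S_16=7


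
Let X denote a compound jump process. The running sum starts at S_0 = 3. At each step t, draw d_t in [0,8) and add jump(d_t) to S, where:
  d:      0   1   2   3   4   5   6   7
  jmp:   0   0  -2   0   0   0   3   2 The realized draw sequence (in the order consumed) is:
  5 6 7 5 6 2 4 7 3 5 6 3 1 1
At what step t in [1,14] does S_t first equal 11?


t=0: S=3, d=5, jump=0, S_1=3
t=1: S=3, d=6, jump=3, S_2=6
t=2: S=6, d=7, jump=2, S_3=8
t=3: S=8, d=5, jump=0, S_4=8
t=4: S=8, d=6, jump=3, S_5=11
t=5: S=11, d=2, jump=-2, S_6=9
t=6: S=9, d=4, jump=0, S_7=9
t=7: S=9, d=7, jump=2, S_8=11
t=8: S=11, d=3, jump=0, S_9=11
t=9: S=11, d=5, jump=0, S_10=11
t=10: S=11, d=6, jump=3, S_11=14
t=11: S=14, d=3, jump=0, S_12=14
t=12: S=14, d=1, jump=0, S_13=14
t=13: S=14, d=1, jump=0, S_14=14

5


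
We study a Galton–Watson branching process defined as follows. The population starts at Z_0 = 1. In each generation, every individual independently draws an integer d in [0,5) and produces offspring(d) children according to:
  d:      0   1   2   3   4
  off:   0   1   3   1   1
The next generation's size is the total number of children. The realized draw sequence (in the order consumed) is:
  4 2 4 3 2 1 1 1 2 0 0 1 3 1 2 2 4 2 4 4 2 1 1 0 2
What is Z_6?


14

gen 0: Z_0=1, draws=[4], offspring=[1], Z_1=1
gen 1: Z_1=1, draws=[2], offspring=[3], Z_2=3
gen 2: Z_2=3, draws=[4, 3, 2], offspring=[1, 1, 3], Z_3=5
gen 3: Z_3=5, draws=[1, 1, 1, 2, 0], offspring=[1, 1, 1, 3, 0], Z_4=6
gen 4: Z_4=6, draws=[0, 1, 3, 1, 2, 2], offspring=[0, 1, 1, 1, 3, 3], Z_5=9
gen 5: Z_5=9, draws=[4, 2, 4, 4, 2, 1, 1, 0, 2], offspring=[1, 3, 1, 1, 3, 1, 1, 0, 3], Z_6=14


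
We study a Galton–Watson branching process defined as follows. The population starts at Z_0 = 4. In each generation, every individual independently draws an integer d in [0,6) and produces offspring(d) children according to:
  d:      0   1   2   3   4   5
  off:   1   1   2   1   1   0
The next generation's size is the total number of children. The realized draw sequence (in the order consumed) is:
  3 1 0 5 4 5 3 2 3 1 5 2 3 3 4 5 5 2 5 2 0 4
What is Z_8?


2

gen 0: Z_0=4, draws=[3, 1, 0, 5], offspring=[1, 1, 1, 0], Z_1=3
gen 1: Z_1=3, draws=[4, 5, 3], offspring=[1, 0, 1], Z_2=2
gen 2: Z_2=2, draws=[2, 3], offspring=[2, 1], Z_3=3
gen 3: Z_3=3, draws=[1, 5, 2], offspring=[1, 0, 2], Z_4=3
gen 4: Z_4=3, draws=[3, 3, 4], offspring=[1, 1, 1], Z_5=3
gen 5: Z_5=3, draws=[5, 5, 2], offspring=[0, 0, 2], Z_6=2
gen 6: Z_6=2, draws=[5, 2], offspring=[0, 2], Z_7=2
gen 7: Z_7=2, draws=[0, 4], offspring=[1, 1], Z_8=2


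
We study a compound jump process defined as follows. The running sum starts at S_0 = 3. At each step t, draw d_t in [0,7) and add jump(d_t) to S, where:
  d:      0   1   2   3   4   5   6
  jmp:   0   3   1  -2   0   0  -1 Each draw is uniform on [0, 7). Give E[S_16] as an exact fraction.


37/7

Outcome values over d=0..6: [0, 3, 1, -2, 0, 0, -1]
Σy = 1, Σy² = 15, M = 7
μ = 1/7 = 1/7,  σ² = 15/7 − (1/7)² = 104/49
E[S_16] = 3 + 16·(1/7) = 37/7


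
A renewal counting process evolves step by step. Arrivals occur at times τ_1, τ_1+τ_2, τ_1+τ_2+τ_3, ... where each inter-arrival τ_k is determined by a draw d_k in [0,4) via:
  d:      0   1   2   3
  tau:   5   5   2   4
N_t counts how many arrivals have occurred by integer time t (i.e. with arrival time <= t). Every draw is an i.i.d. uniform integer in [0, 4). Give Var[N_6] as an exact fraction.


791/4096

Inter-arrival values over d=0..3: [5, 5, 2, 4]
Each d has probability 1/4, so the pmf of τ is: f(2) = 1/4, f(4) = 1/4, f(5) = 1/2
Let p_n(j) = P(N_n = j), with p_0 = [1]. Condition on τ_1: p_n(0) = P(τ > n), and for j >= 1, p_n(j) = Σ_{k<=n} f(k)·p_{n−k}(j−1)
p_1 = [1]  (j = 0)
p_2 = [3/4, 1/4]  (j = 0..1)
p_3 = [3/4, 1/4]  (j = 0..1)
p_4 = [1/2, 7/16, 1/16]  (j = 0..2)
p_5 = [0, 15/16, 1/16]  (j = 0..2)
p_6 = [0, 13/16, 11/64, 1/64]  (j = 0..3)
E[N_6] = Σ j·p_6(j) = 77/64;  E[N_6²] = Σ j²·p_6(j) = 105/64
Var[N_6] = 105/64 − (77/64)² = 791/4096


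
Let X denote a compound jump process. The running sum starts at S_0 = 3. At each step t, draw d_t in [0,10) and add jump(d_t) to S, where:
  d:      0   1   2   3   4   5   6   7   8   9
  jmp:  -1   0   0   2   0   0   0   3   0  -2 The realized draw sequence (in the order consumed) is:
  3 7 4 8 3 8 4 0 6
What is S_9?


9

t=0: S=3, d=3, jump=2, S_1=5
t=1: S=5, d=7, jump=3, S_2=8
t=2: S=8, d=4, jump=0, S_3=8
t=3: S=8, d=8, jump=0, S_4=8
t=4: S=8, d=3, jump=2, S_5=10
t=5: S=10, d=8, jump=0, S_6=10
t=6: S=10, d=4, jump=0, S_7=10
t=7: S=10, d=0, jump=-1, S_8=9
t=8: S=9, d=6, jump=0, S_9=9


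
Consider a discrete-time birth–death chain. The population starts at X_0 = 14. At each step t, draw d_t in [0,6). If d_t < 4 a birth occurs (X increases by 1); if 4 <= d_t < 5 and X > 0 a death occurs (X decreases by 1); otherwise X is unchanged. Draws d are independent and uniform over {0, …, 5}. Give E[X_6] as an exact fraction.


17

X can drop by at most 1 per step and X_0 = 14 > T = 6, so X_t >= 14 − t >= 8 > 0 for every t <= 6: the floor at 0 (the 'and X > 0' condition) never binds. Hence X_6 = X_0 + Σ_{t<6} Y_t with i.i.d. increments Y_t = y(d_t) ∈ {+1, −1, 0}.
Outcome values over d=0..5: [1, 1, 1, 1, -1, 0]
Σy = 3, Σy² = 5, M = 6
μ = 3/6 = 1/2,  σ² = 5/6 − (1/2)² = 7/12
E[X_6] = 14 + 6·(1/2) = 17


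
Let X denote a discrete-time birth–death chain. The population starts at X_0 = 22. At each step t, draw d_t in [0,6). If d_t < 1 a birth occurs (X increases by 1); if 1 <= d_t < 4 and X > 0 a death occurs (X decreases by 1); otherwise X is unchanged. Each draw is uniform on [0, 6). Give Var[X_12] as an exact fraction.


20/3

X can drop by at most 1 per step and X_0 = 22 > T = 12, so X_t >= 22 − t >= 10 > 0 for every t <= 12: the floor at 0 (the 'and X > 0' condition) never binds. Hence X_12 = X_0 + Σ_{t<12} Y_t with i.i.d. increments Y_t = y(d_t) ∈ {+1, −1, 0}.
Outcome values over d=0..5: [1, -1, -1, -1, 0, 0]
Σy = -2, Σy² = 4, M = 6
μ = -2/6 = -1/3,  σ² = 4/6 − (-1/3)² = 5/9
Independent increments: Var[X_12] = 12·σ² = 12·(5/9) = 20/3


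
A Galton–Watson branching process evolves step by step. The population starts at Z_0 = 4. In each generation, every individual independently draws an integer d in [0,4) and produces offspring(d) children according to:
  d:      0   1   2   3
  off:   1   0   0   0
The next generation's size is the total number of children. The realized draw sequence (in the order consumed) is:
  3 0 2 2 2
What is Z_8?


gen 0: Z_0=4, draws=[3, 0, 2, 2], offspring=[0, 1, 0, 0], Z_1=1
gen 1: Z_1=1, draws=[2], offspring=[0], Z_2=0
gen 2: Z_2=0, draws=[], offspring=[], Z_3=0
gen 3: Z_3=0, draws=[], offspring=[], Z_4=0
gen 4: Z_4=0, draws=[], offspring=[], Z_5=0
gen 5: Z_5=0, draws=[], offspring=[], Z_6=0
gen 6: Z_6=0, draws=[], offspring=[], Z_7=0
gen 7: Z_7=0, draws=[], offspring=[], Z_8=0

0


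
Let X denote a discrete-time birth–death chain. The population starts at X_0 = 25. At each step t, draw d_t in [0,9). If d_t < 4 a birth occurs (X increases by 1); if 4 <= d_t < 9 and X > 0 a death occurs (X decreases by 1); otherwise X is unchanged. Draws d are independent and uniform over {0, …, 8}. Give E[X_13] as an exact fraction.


212/9

X can drop by at most 1 per step and X_0 = 25 > T = 13, so X_t >= 25 − t >= 12 > 0 for every t <= 13: the floor at 0 (the 'and X > 0' condition) never binds. Hence X_13 = X_0 + Σ_{t<13} Y_t with i.i.d. increments Y_t = y(d_t) ∈ {+1, −1, 0}.
Outcome values over d=0..8: [1, 1, 1, 1, -1, -1, -1, -1, -1]
Σy = -1, Σy² = 9, M = 9
μ = -1/9 = -1/9,  σ² = 9/9 − (-1/9)² = 80/81
E[X_13] = 25 + 13·(-1/9) = 212/9


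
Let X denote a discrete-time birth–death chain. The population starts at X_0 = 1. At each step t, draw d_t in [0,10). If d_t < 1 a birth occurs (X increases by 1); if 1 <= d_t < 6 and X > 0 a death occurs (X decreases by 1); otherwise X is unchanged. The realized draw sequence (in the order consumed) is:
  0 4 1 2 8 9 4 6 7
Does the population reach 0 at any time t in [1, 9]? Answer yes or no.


t=0: X=1, d=0 → birth, X_1=2
t=1: X=2, d=4 → death, X_2=1
t=2: X=1, d=1 → death, X_3=0
t=3: X=0, d=2 → hold, X_4=0
t=4: X=0, d=8 → hold, X_5=0
t=5: X=0, d=9 → hold, X_6=0
t=6: X=0, d=4 → hold, X_7=0
t=7: X=0, d=6 → hold, X_8=0
t=8: X=0, d=7 → hold, X_9=0

yes


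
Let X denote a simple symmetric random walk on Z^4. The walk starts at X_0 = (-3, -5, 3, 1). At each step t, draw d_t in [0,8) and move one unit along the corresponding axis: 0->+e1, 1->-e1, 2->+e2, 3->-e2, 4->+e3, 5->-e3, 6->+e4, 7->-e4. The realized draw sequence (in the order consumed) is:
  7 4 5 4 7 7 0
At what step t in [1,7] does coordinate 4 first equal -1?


t=0: X=(-3, -5, 3, 1), d=7 → -e4, X_1=(-3, -5, 3, 0)
t=1: X=(-3, -5, 3, 0), d=4 → +e3, X_2=(-3, -5, 4, 0)
t=2: X=(-3, -5, 4, 0), d=5 → -e3, X_3=(-3, -5, 3, 0)
t=3: X=(-3, -5, 3, 0), d=4 → +e3, X_4=(-3, -5, 4, 0)
t=4: X=(-3, -5, 4, 0), d=7 → -e4, X_5=(-3, -5, 4, -1)
t=5: X=(-3, -5, 4, -1), d=7 → -e4, X_6=(-3, -5, 4, -2)
t=6: X=(-3, -5, 4, -2), d=0 → +e1, X_7=(-2, -5, 4, -2)

5


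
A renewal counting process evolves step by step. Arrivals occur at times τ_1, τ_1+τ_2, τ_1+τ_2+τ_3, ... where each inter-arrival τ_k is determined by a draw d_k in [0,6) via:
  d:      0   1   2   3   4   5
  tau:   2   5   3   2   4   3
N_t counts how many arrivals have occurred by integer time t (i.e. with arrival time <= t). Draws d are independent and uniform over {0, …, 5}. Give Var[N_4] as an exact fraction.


Inter-arrival values over d=0..5: [2, 5, 3, 2, 4, 3]
Each d has probability 1/6, so the pmf of τ is: f(2) = 1/3, f(3) = 1/3, f(4) = 1/6, f(5) = 1/6
Let p_n(j) = P(N_n = j), with p_0 = [1]. Condition on τ_1: p_n(0) = P(τ > n), and for j >= 1, p_n(j) = Σ_{k<=n} f(k)·p_{n−k}(j−1)
p_1 = [1]  (j = 0)
p_2 = [2/3, 1/3]  (j = 0..1)
p_3 = [1/3, 2/3]  (j = 0..1)
p_4 = [1/6, 13/18, 1/9]  (j = 0..2)
E[N_4] = Σ j·p_4(j) = 17/18;  E[N_4²] = Σ j²·p_4(j) = 7/6
Var[N_4] = 7/6 − (17/18)² = 89/324

89/324


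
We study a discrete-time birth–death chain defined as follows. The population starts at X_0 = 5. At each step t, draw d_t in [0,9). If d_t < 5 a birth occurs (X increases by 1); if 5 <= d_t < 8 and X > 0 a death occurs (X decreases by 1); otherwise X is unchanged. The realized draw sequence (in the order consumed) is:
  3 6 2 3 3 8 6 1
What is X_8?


t=0: X=5, d=3 → birth, X_1=6
t=1: X=6, d=6 → death, X_2=5
t=2: X=5, d=2 → birth, X_3=6
t=3: X=6, d=3 → birth, X_4=7
t=4: X=7, d=3 → birth, X_5=8
t=5: X=8, d=8 → hold, X_6=8
t=6: X=8, d=6 → death, X_7=7
t=7: X=7, d=1 → birth, X_8=8

8


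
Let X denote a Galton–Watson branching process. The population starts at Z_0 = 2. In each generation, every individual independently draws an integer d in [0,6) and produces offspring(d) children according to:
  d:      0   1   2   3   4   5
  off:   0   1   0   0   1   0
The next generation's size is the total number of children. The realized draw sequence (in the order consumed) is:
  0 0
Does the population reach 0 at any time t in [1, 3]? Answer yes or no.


gen 0: Z_0=2, draws=[0, 0], offspring=[0, 0], Z_1=0
gen 1: Z_1=0, draws=[], offspring=[], Z_2=0
gen 2: Z_2=0, draws=[], offspring=[], Z_3=0

yes


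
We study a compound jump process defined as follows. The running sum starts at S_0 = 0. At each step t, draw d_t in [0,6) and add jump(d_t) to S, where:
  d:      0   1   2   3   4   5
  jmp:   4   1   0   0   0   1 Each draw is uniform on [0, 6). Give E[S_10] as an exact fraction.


10

Outcome values over d=0..5: [4, 1, 0, 0, 0, 1]
Σy = 6, Σy² = 18, M = 6
μ = 6/6 = 1,  σ² = 18/6 − (1)² = 2
E[S_10] = 0 + 10·(1) = 10


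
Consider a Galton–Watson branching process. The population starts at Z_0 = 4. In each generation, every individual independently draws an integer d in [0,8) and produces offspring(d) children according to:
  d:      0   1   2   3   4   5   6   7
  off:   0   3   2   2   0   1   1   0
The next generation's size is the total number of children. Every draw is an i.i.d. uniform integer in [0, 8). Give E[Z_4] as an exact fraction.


Outcome values over d=0..7: [0, 3, 2, 2, 0, 1, 1, 0]
Σy = 9, Σy² = 19, M = 8
μ = 9/8 = 9/8,  σ² = 19/8 − (9/8)² = 71/64
E[Z_0] = 4
E[Z_1] = 9/8·E[Z_0] = 9/2
E[Z_2] = 9/8·E[Z_1] = 81/16
E[Z_3] = 9/8·E[Z_2] = 729/128
E[Z_4] = 9/8·E[Z_3] = 6561/1024

6561/1024


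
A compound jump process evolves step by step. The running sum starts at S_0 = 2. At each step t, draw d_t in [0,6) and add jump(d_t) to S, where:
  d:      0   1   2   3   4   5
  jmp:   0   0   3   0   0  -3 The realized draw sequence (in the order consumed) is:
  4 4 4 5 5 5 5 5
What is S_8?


-13

t=0: S=2, d=4, jump=0, S_1=2
t=1: S=2, d=4, jump=0, S_2=2
t=2: S=2, d=4, jump=0, S_3=2
t=3: S=2, d=5, jump=-3, S_4=-1
t=4: S=-1, d=5, jump=-3, S_5=-4
t=5: S=-4, d=5, jump=-3, S_6=-7
t=6: S=-7, d=5, jump=-3, S_7=-10
t=7: S=-10, d=5, jump=-3, S_8=-13


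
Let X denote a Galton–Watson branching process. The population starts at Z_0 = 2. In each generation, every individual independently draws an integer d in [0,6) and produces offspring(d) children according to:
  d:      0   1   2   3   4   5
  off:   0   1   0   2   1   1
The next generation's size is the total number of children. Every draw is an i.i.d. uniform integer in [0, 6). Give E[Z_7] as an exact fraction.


78125/139968

Outcome values over d=0..5: [0, 1, 0, 2, 1, 1]
Σy = 5, Σy² = 7, M = 6
μ = 5/6 = 5/6,  σ² = 7/6 − (5/6)² = 17/36
E[Z_0] = 2
E[Z_1] = 5/6·E[Z_0] = 5/3
E[Z_2] = 5/6·E[Z_1] = 25/18
E[Z_3] = 5/6·E[Z_2] = 125/108
E[Z_4] = 5/6·E[Z_3] = 625/648
E[Z_5] = 5/6·E[Z_4] = 3125/3888
E[Z_6] = 5/6·E[Z_5] = 15625/23328
E[Z_7] = 5/6·E[Z_6] = 78125/139968


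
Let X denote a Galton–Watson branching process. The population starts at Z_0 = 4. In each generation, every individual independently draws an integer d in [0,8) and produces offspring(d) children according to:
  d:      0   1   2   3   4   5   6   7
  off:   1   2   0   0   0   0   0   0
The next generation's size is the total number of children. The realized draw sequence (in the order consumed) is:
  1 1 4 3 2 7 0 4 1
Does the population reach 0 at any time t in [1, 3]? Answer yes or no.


no

gen 0: Z_0=4, draws=[1, 1, 4, 3], offspring=[2, 2, 0, 0], Z_1=4
gen 1: Z_1=4, draws=[2, 7, 0, 4], offspring=[0, 0, 1, 0], Z_2=1
gen 2: Z_2=1, draws=[1], offspring=[2], Z_3=2


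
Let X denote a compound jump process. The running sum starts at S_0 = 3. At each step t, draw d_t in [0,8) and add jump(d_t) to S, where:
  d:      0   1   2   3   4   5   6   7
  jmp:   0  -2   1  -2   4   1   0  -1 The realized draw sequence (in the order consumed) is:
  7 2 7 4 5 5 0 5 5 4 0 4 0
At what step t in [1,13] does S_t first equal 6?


t=0: S=3, d=7, jump=-1, S_1=2
t=1: S=2, d=2, jump=1, S_2=3
t=2: S=3, d=7, jump=-1, S_3=2
t=3: S=2, d=4, jump=4, S_4=6
t=4: S=6, d=5, jump=1, S_5=7
t=5: S=7, d=5, jump=1, S_6=8
t=6: S=8, d=0, jump=0, S_7=8
t=7: S=8, d=5, jump=1, S_8=9
t=8: S=9, d=5, jump=1, S_9=10
t=9: S=10, d=4, jump=4, S_10=14
t=10: S=14, d=0, jump=0, S_11=14
t=11: S=14, d=4, jump=4, S_12=18
t=12: S=18, d=0, jump=0, S_13=18

4


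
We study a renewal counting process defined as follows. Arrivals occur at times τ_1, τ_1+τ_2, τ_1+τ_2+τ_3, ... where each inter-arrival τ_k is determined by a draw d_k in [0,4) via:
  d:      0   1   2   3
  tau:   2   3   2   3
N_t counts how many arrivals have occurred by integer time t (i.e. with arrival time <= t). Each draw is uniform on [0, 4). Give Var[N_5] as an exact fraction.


Inter-arrival values over d=0..3: [2, 3, 2, 3]
Each d has probability 1/4, so the pmf of τ is: f(2) = 1/2, f(3) = 1/2
Let p_n(j) = P(N_n = j), with p_0 = [1]. Condition on τ_1: p_n(0) = P(τ > n), and for j >= 1, p_n(j) = Σ_{k<=n} f(k)·p_{n−k}(j−1)
p_1 = [1]  (j = 0)
p_2 = [1/2, 1/2]  (j = 0..1)
p_3 = [0, 1]  (j = 0..1)
p_4 = [0, 3/4, 1/4]  (j = 0..2)
p_5 = [0, 1/4, 3/4]  (j = 0..2)
E[N_5] = Σ j·p_5(j) = 7/4;  E[N_5²] = Σ j²·p_5(j) = 13/4
Var[N_5] = 13/4 − (7/4)² = 3/16

3/16


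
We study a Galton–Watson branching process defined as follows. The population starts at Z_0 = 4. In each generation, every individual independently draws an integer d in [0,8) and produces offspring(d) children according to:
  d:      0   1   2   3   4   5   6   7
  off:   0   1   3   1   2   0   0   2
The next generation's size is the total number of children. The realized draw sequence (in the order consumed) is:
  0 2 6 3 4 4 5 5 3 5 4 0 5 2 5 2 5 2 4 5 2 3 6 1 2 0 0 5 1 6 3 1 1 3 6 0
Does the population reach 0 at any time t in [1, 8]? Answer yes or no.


no

gen 0: Z_0=4, draws=[0, 2, 6, 3], offspring=[0, 3, 0, 1], Z_1=4
gen 1: Z_1=4, draws=[4, 4, 5, 5], offspring=[2, 2, 0, 0], Z_2=4
gen 2: Z_2=4, draws=[3, 5, 4, 0], offspring=[1, 0, 2, 0], Z_3=3
gen 3: Z_3=3, draws=[5, 2, 5], offspring=[0, 3, 0], Z_4=3
gen 4: Z_4=3, draws=[2, 5, 2], offspring=[3, 0, 3], Z_5=6
gen 5: Z_5=6, draws=[4, 5, 2, 3, 6, 1], offspring=[2, 0, 3, 1, 0, 1], Z_6=7
gen 6: Z_6=7, draws=[2, 0, 0, 5, 1, 6, 3], offspring=[3, 0, 0, 0, 1, 0, 1], Z_7=5
gen 7: Z_7=5, draws=[1, 1, 3, 6, 0], offspring=[1, 1, 1, 0, 0], Z_8=3


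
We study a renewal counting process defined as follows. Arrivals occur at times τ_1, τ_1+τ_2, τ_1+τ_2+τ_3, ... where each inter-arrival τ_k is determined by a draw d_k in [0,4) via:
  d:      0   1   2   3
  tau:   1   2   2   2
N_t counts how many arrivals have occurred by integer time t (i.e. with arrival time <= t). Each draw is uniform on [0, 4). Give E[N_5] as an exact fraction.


Inter-arrival values over d=0..3: [1, 2, 2, 2]
Each d has probability 1/4, so the pmf of τ is: f(1) = 1/4, f(2) = 3/4
Renewal equation for m(n) = E[N_n]: condition on τ_1 = k (if k <= n, one arrival plus a fresh copy on the remaining n−k steps): m(n) = F(n) + Σ_{k<=n} f(k)·m(n−k), where F(n) = P(τ <= n) and m(0) = 0
m(1) = F(1) = 1/4
m(2) = F(2) + f(1)·m(1) = 1 + 1/4·1/4 = 17/16
m(3) = F(3) + f(1)·m(2) + f(2)·m(1) = 1 + 1/4·17/16 + 3/4·1/4 = 93/64
m(4) = F(4) + f(1)·m(3) + f(2)·m(2) = 1 + 1/4·93/64 + 3/4·17/16 = 553/256
m(5) = F(5) + f(1)·m(4) + f(2)·m(3) = 1 + 1/4·553/256 + 3/4·93/64 = 2693/1024
E[N_5] = m(5) = 2693/1024

2693/1024


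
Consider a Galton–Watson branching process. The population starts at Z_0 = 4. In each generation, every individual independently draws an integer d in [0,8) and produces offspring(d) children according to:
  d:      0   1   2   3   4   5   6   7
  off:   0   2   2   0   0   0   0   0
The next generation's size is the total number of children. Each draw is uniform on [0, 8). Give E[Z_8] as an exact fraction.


1/64

Outcome values over d=0..7: [0, 2, 2, 0, 0, 0, 0, 0]
Σy = 4, Σy² = 8, M = 8
μ = 4/8 = 1/2,  σ² = 8/8 − (1/2)² = 3/4
E[Z_0] = 4
E[Z_1] = 1/2·E[Z_0] = 2
E[Z_2] = 1/2·E[Z_1] = 1
E[Z_3] = 1/2·E[Z_2] = 1/2
E[Z_4] = 1/2·E[Z_3] = 1/4
E[Z_5] = 1/2·E[Z_4] = 1/8
E[Z_6] = 1/2·E[Z_5] = 1/16
E[Z_7] = 1/2·E[Z_6] = 1/32
E[Z_8] = 1/2·E[Z_7] = 1/64


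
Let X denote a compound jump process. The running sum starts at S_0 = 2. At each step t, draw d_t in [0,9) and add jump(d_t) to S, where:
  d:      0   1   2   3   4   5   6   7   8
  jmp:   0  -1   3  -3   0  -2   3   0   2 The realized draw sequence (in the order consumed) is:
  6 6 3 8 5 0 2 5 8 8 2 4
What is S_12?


t=0: S=2, d=6, jump=3, S_1=5
t=1: S=5, d=6, jump=3, S_2=8
t=2: S=8, d=3, jump=-3, S_3=5
t=3: S=5, d=8, jump=2, S_4=7
t=4: S=7, d=5, jump=-2, S_5=5
t=5: S=5, d=0, jump=0, S_6=5
t=6: S=5, d=2, jump=3, S_7=8
t=7: S=8, d=5, jump=-2, S_8=6
t=8: S=6, d=8, jump=2, S_9=8
t=9: S=8, d=8, jump=2, S_10=10
t=10: S=10, d=2, jump=3, S_11=13
t=11: S=13, d=4, jump=0, S_12=13

13


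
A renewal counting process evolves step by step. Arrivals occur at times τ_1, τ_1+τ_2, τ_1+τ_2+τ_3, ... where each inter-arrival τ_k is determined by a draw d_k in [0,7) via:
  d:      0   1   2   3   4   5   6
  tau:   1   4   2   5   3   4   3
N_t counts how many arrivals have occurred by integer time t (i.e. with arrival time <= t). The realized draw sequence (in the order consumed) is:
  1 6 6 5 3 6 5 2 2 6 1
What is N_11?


draw d_1=1: τ_1=4, arrival time A_1=4
draw d_2=6: τ_2=3, arrival time A_2=7
draw d_3=6: τ_3=3, arrival time A_3=10
draw d_4=5: τ_4=4, arrival time A_4=14
draw d_5=3: τ_5=5, arrival time A_5=19
draw d_6=6: τ_6=3, arrival time A_6=22
draw d_7=5: τ_7=4, arrival time A_7=26
draw d_8=2: τ_8=2, arrival time A_8=28
draw d_9=2: τ_9=2, arrival time A_9=30
draw d_10=6: τ_10=3, arrival time A_10=33
draw d_11=1: τ_11=4, arrival time A_11=37
N_t over t=0..11: 0:0 1:0 2:0 3:0 4:1 5:1 6:1 7:2 8:2 9:2 10:3 11:3

3


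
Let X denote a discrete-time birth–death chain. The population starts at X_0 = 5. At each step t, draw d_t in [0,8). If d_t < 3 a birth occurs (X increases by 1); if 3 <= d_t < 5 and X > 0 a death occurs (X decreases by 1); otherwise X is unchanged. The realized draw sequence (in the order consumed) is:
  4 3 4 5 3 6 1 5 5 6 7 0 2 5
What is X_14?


t=0: X=5, d=4 → death, X_1=4
t=1: X=4, d=3 → death, X_2=3
t=2: X=3, d=4 → death, X_3=2
t=3: X=2, d=5 → hold, X_4=2
t=4: X=2, d=3 → death, X_5=1
t=5: X=1, d=6 → hold, X_6=1
t=6: X=1, d=1 → birth, X_7=2
t=7: X=2, d=5 → hold, X_8=2
t=8: X=2, d=5 → hold, X_9=2
t=9: X=2, d=6 → hold, X_10=2
t=10: X=2, d=7 → hold, X_11=2
t=11: X=2, d=0 → birth, X_12=3
t=12: X=3, d=2 → birth, X_13=4
t=13: X=4, d=5 → hold, X_14=4

4


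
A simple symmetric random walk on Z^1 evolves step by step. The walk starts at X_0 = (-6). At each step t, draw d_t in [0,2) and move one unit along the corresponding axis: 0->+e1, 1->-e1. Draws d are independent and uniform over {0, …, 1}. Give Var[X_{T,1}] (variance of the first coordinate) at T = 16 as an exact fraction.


16

Outcome values over d=0..1: [1, -1]
Σy = 0, Σy² = 2, M = 2
μ = 0/2 = 0,  σ² = 2/2 − (0)² = 1
Independent increments: Var[X_16] = 16·σ² = 16·(1) = 16


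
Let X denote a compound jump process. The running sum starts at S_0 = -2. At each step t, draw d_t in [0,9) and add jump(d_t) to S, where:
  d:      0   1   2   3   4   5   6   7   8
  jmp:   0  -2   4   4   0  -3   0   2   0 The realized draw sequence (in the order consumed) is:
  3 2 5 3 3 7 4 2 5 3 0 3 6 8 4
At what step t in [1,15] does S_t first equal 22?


12

t=0: S=-2, d=3, jump=4, S_1=2
t=1: S=2, d=2, jump=4, S_2=6
t=2: S=6, d=5, jump=-3, S_3=3
t=3: S=3, d=3, jump=4, S_4=7
t=4: S=7, d=3, jump=4, S_5=11
t=5: S=11, d=7, jump=2, S_6=13
t=6: S=13, d=4, jump=0, S_7=13
t=7: S=13, d=2, jump=4, S_8=17
t=8: S=17, d=5, jump=-3, S_9=14
t=9: S=14, d=3, jump=4, S_10=18
t=10: S=18, d=0, jump=0, S_11=18
t=11: S=18, d=3, jump=4, S_12=22
t=12: S=22, d=6, jump=0, S_13=22
t=13: S=22, d=8, jump=0, S_14=22
t=14: S=22, d=4, jump=0, S_15=22


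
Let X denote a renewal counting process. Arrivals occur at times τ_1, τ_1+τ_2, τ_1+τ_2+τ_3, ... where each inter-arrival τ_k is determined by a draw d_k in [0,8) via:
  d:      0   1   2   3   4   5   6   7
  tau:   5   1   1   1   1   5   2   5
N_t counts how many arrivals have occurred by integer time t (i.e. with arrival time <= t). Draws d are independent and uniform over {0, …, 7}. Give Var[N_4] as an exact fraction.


6743/4096

Inter-arrival values over d=0..7: [5, 1, 1, 1, 1, 5, 2, 5]
Each d has probability 1/8, so the pmf of τ is: f(1) = 1/2, f(2) = 1/8, f(5) = 3/8
Let p_n(j) = P(N_n = j), with p_0 = [1]. Condition on τ_1: p_n(0) = P(τ > n), and for j >= 1, p_n(j) = Σ_{k<=n} f(k)·p_{n−k}(j−1)
p_1 = [1/2, 1/2]  (j = 0..1)
p_2 = [3/8, 3/8, 1/4]  (j = 0..2)
p_3 = [3/8, 1/4, 1/4, 1/8]  (j = 0..3)
p_4 = [3/8, 15/64, 11/64, 5/32, 1/16]  (j = 0..4)
E[N_4] = Σ j·p_4(j) = 83/64;  E[N_4²] = Σ j²·p_4(j) = 213/64
Var[N_4] = 213/64 − (83/64)² = 6743/4096


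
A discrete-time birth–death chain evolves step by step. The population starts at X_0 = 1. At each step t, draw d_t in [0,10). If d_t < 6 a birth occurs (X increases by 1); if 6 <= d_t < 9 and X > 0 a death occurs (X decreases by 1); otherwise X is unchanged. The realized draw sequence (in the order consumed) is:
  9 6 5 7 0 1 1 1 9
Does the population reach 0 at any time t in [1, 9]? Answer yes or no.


yes

t=0: X=1, d=9 → hold, X_1=1
t=1: X=1, d=6 → death, X_2=0
t=2: X=0, d=5 → birth, X_3=1
t=3: X=1, d=7 → death, X_4=0
t=4: X=0, d=0 → birth, X_5=1
t=5: X=1, d=1 → birth, X_6=2
t=6: X=2, d=1 → birth, X_7=3
t=7: X=3, d=1 → birth, X_8=4
t=8: X=4, d=9 → hold, X_9=4


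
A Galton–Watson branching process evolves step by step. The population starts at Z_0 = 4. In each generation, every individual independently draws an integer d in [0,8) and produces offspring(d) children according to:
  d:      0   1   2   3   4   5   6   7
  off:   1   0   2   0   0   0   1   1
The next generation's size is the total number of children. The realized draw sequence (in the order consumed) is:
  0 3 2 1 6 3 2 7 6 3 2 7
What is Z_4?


gen 0: Z_0=4, draws=[0, 3, 2, 1], offspring=[1, 0, 2, 0], Z_1=3
gen 1: Z_1=3, draws=[6, 3, 2], offspring=[1, 0, 2], Z_2=3
gen 2: Z_2=3, draws=[7, 6, 3], offspring=[1, 1, 0], Z_3=2
gen 3: Z_3=2, draws=[2, 7], offspring=[2, 1], Z_4=3

3


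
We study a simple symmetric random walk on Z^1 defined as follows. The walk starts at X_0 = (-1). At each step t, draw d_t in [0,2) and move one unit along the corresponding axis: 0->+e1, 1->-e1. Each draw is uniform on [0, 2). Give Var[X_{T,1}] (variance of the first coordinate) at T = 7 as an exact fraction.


Outcome values over d=0..1: [1, -1]
Σy = 0, Σy² = 2, M = 2
μ = 0/2 = 0,  σ² = 2/2 − (0)² = 1
Independent increments: Var[X_7] = 7·σ² = 7·(1) = 7

7


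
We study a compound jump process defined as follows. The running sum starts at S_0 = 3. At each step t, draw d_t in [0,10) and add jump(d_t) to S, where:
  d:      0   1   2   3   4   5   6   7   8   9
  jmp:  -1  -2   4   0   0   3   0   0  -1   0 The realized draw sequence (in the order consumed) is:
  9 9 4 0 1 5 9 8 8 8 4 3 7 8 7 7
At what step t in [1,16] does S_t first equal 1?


9

t=0: S=3, d=9, jump=0, S_1=3
t=1: S=3, d=9, jump=0, S_2=3
t=2: S=3, d=4, jump=0, S_3=3
t=3: S=3, d=0, jump=-1, S_4=2
t=4: S=2, d=1, jump=-2, S_5=0
t=5: S=0, d=5, jump=3, S_6=3
t=6: S=3, d=9, jump=0, S_7=3
t=7: S=3, d=8, jump=-1, S_8=2
t=8: S=2, d=8, jump=-1, S_9=1
t=9: S=1, d=8, jump=-1, S_10=0
t=10: S=0, d=4, jump=0, S_11=0
t=11: S=0, d=3, jump=0, S_12=0
t=12: S=0, d=7, jump=0, S_13=0
t=13: S=0, d=8, jump=-1, S_14=-1
t=14: S=-1, d=7, jump=0, S_15=-1
t=15: S=-1, d=7, jump=0, S_16=-1


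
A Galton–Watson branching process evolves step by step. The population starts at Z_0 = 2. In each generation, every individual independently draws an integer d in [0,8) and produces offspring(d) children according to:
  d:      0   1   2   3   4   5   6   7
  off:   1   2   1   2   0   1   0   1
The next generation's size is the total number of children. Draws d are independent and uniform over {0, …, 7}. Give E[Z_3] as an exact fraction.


2

Outcome values over d=0..7: [1, 2, 1, 2, 0, 1, 0, 1]
Σy = 8, Σy² = 12, M = 8
μ = 8/8 = 1,  σ² = 12/8 − (1)² = 1/2
E[Z_0] = 2
E[Z_1] = 1·E[Z_0] = 2
E[Z_2] = 1·E[Z_1] = 2
E[Z_3] = 1·E[Z_2] = 2


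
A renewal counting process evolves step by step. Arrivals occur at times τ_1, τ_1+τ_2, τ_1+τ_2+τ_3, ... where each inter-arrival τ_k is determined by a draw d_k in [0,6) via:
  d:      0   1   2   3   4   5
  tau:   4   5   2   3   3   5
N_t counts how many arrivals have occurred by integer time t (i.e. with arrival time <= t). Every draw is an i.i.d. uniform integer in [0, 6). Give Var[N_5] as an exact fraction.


155/1296

Inter-arrival values over d=0..5: [4, 5, 2, 3, 3, 5]
Each d has probability 1/6, so the pmf of τ is: f(2) = 1/6, f(3) = 1/3, f(4) = 1/6, f(5) = 1/3
Let p_n(j) = P(N_n = j), with p_0 = [1]. Condition on τ_1: p_n(0) = P(τ > n), and for j >= 1, p_n(j) = Σ_{k<=n} f(k)·p_{n−k}(j−1)
p_1 = [1]  (j = 0)
p_2 = [5/6, 1/6]  (j = 0..1)
p_3 = [1/2, 1/2]  (j = 0..1)
p_4 = [1/3, 23/36, 1/36]  (j = 0..2)
p_5 = [0, 31/36, 5/36]  (j = 0..2)
E[N_5] = Σ j·p_5(j) = 41/36;  E[N_5²] = Σ j²·p_5(j) = 17/12
Var[N_5] = 17/12 − (41/36)² = 155/1296


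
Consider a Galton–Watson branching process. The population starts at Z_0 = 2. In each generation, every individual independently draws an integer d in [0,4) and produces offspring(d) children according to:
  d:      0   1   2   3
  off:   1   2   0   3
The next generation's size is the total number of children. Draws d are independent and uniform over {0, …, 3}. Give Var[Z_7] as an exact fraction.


7505055/8192

Outcome values over d=0..3: [1, 2, 0, 3]
Σy = 6, Σy² = 14, M = 4
μ = 6/4 = 3/2,  σ² = 14/4 − (3/2)² = 5/4
V_0 = 0, E_0 = 2
V_1 = 5/4·E_0 + (3/2)²·V_0 = 5/2;  E_1 = 3
V_2 = 5/4·E_1 + (3/2)²·V_1 = 75/8;  E_2 = 9/2
V_3 = 5/4·E_2 + (3/2)²·V_2 = 855/32;  E_3 = 27/4
V_4 = 5/4·E_3 + (3/2)²·V_3 = 8775/128;  E_4 = 81/8
V_5 = 5/4·E_4 + (3/2)²·V_4 = 85455/512;  E_5 = 243/16
V_6 = 5/4·E_5 + (3/2)²·V_5 = 807975/2048;  E_6 = 729/32
V_7 = 5/4·E_6 + (3/2)²·V_6 = 7505055/8192;  E_7 = 2187/64


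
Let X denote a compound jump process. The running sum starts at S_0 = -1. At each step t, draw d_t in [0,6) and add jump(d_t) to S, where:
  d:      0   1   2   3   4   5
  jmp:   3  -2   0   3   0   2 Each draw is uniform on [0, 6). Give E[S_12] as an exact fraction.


11

Outcome values over d=0..5: [3, -2, 0, 3, 0, 2]
Σy = 6, Σy² = 26, M = 6
μ = 6/6 = 1,  σ² = 26/6 − (1)² = 10/3
E[S_12] = -1 + 12·(1) = 11


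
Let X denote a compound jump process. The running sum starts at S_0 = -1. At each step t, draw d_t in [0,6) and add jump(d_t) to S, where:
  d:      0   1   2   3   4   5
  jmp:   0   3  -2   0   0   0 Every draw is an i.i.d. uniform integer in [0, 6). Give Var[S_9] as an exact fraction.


77/4

Outcome values over d=0..5: [0, 3, -2, 0, 0, 0]
Σy = 1, Σy² = 13, M = 6
μ = 1/6 = 1/6,  σ² = 13/6 − (1/6)² = 77/36
Independent increments: Var[S_9] = 9·σ² = 9·(77/36) = 77/4


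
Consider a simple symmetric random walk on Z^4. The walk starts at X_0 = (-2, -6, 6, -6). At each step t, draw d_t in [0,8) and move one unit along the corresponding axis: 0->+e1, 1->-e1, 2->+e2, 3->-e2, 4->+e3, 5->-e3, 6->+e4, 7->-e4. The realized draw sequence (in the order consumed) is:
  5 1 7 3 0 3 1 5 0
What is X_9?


t=0: X=(-2, -6, 6, -6), d=5 → -e3, X_1=(-2, -6, 5, -6)
t=1: X=(-2, -6, 5, -6), d=1 → -e1, X_2=(-3, -6, 5, -6)
t=2: X=(-3, -6, 5, -6), d=7 → -e4, X_3=(-3, -6, 5, -7)
t=3: X=(-3, -6, 5, -7), d=3 → -e2, X_4=(-3, -7, 5, -7)
t=4: X=(-3, -7, 5, -7), d=0 → +e1, X_5=(-2, -7, 5, -7)
t=5: X=(-2, -7, 5, -7), d=3 → -e2, X_6=(-2, -8, 5, -7)
t=6: X=(-2, -8, 5, -7), d=1 → -e1, X_7=(-3, -8, 5, -7)
t=7: X=(-3, -8, 5, -7), d=5 → -e3, X_8=(-3, -8, 4, -7)
t=8: X=(-3, -8, 4, -7), d=0 → +e1, X_9=(-2, -8, 4, -7)

(-2, -8, 4, -7)


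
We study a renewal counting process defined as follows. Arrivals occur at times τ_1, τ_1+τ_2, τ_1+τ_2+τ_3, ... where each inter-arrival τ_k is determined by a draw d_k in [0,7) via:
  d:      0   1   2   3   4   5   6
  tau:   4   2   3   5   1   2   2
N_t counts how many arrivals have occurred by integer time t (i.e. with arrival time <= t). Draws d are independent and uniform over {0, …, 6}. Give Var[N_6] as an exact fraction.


8800354254/13841287201

Inter-arrival values over d=0..6: [4, 2, 3, 5, 1, 2, 2]
Each d has probability 1/7, so the pmf of τ is: f(1) = 1/7, f(2) = 3/7, f(3) = 1/7, f(4) = 1/7, f(5) = 1/7
Let p_n(j) = P(N_n = j), with p_0 = [1]. Condition on τ_1: p_n(0) = P(τ > n), and for j >= 1, p_n(j) = Σ_{k<=n} f(k)·p_{n−k}(j−1)
p_1 = [6/7, 1/7]  (j = 0..1)
p_2 = [3/7, 27/49, 1/49]  (j = 0..2)
p_3 = [2/7, 4/7, 48/343, 1/343]  (j = 0..3)
p_4 = [1/7, 24/49, 116/343, 69/2401, 1/2401]  (j = 0..4)
p_5 = [0, 23/49, 142/343, 267/2401, 90/16807, 1/16807]  (j = 0..5)
p_6 = [0, 2/7, 157/343, 545/2401, 481/16807, 111/117649, 1/117649]  (j = 0..6)
E[N_6] = Σ j·p_6(j) = 235460/117649;  E[N_6²] = Σ j²·p_6(j) = 546046/117649
Var[N_6] = 546046/117649 − (235460/117649)² = 8800354254/13841287201


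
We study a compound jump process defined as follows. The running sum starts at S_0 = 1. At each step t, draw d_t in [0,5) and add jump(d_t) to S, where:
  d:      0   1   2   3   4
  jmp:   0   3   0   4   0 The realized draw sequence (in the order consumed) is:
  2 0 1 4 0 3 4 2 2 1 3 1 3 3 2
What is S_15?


26

t=0: S=1, d=2, jump=0, S_1=1
t=1: S=1, d=0, jump=0, S_2=1
t=2: S=1, d=1, jump=3, S_3=4
t=3: S=4, d=4, jump=0, S_4=4
t=4: S=4, d=0, jump=0, S_5=4
t=5: S=4, d=3, jump=4, S_6=8
t=6: S=8, d=4, jump=0, S_7=8
t=7: S=8, d=2, jump=0, S_8=8
t=8: S=8, d=2, jump=0, S_9=8
t=9: S=8, d=1, jump=3, S_10=11
t=10: S=11, d=3, jump=4, S_11=15
t=11: S=15, d=1, jump=3, S_12=18
t=12: S=18, d=3, jump=4, S_13=22
t=13: S=22, d=3, jump=4, S_14=26
t=14: S=26, d=2, jump=0, S_15=26


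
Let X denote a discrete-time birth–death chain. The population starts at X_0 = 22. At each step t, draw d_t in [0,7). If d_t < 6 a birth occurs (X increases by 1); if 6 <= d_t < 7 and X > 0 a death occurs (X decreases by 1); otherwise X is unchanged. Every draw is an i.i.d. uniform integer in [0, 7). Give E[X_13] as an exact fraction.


219/7

X can drop by at most 1 per step and X_0 = 22 > T = 13, so X_t >= 22 − t >= 9 > 0 for every t <= 13: the floor at 0 (the 'and X > 0' condition) never binds. Hence X_13 = X_0 + Σ_{t<13} Y_t with i.i.d. increments Y_t = y(d_t) ∈ {+1, −1, 0}.
Outcome values over d=0..6: [1, 1, 1, 1, 1, 1, -1]
Σy = 5, Σy² = 7, M = 7
μ = 5/7 = 5/7,  σ² = 7/7 − (5/7)² = 24/49
E[X_13] = 22 + 13·(5/7) = 219/7


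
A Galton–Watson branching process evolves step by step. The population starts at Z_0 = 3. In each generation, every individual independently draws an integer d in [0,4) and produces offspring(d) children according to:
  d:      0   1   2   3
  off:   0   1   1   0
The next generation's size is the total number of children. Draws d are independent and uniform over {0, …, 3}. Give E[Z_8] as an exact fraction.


3/256

Outcome values over d=0..3: [0, 1, 1, 0]
Σy = 2, Σy² = 2, M = 4
μ = 2/4 = 1/2,  σ² = 2/4 − (1/2)² = 1/4
E[Z_0] = 3
E[Z_1] = 1/2·E[Z_0] = 3/2
E[Z_2] = 1/2·E[Z_1] = 3/4
E[Z_3] = 1/2·E[Z_2] = 3/8
E[Z_4] = 1/2·E[Z_3] = 3/16
E[Z_5] = 1/2·E[Z_4] = 3/32
E[Z_6] = 1/2·E[Z_5] = 3/64
E[Z_7] = 1/2·E[Z_6] = 3/128
E[Z_8] = 1/2·E[Z_7] = 3/256


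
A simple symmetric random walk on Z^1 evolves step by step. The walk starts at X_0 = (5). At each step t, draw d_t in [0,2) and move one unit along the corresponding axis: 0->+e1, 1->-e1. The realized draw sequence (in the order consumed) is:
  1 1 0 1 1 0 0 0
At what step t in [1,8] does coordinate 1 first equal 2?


t=0: X=(5), d=1 → -e1, X_1=(4)
t=1: X=(4), d=1 → -e1, X_2=(3)
t=2: X=(3), d=0 → +e1, X_3=(4)
t=3: X=(4), d=1 → -e1, X_4=(3)
t=4: X=(3), d=1 → -e1, X_5=(2)
t=5: X=(2), d=0 → +e1, X_6=(3)
t=6: X=(3), d=0 → +e1, X_7=(4)
t=7: X=(4), d=0 → +e1, X_8=(5)

5


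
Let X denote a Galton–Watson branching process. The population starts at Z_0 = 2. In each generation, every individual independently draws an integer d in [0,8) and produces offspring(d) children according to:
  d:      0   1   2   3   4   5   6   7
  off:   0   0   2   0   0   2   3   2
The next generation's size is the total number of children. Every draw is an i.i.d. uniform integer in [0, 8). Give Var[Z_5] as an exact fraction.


Outcome values over d=0..7: [0, 0, 2, 0, 0, 2, 3, 2]
Σy = 9, Σy² = 21, M = 8
μ = 9/8 = 9/8,  σ² = 21/8 − (9/8)² = 87/64
V_0 = 0, E_0 = 2
V_1 = 87/64·E_0 + (9/8)²·V_0 = 87/32;  E_1 = 9/4
V_2 = 87/64·E_1 + (9/8)²·V_1 = 13311/2048;  E_2 = 81/32
V_3 = 87/64·E_2 + (9/8)²·V_2 = 1529199/131072;  E_3 = 729/256
V_4 = 87/64·E_3 + (9/8)²·V_3 = 156337695/8388608;  E_4 = 6561/2048
V_5 = 87/64·E_4 + (9/8)²·V_4 = 15001378767/536870912;  E_5 = 59049/16384

15001378767/536870912


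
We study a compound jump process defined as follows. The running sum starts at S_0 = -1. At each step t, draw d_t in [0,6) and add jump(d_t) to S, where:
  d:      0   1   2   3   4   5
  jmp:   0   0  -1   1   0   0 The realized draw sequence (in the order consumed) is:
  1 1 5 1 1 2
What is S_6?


t=0: S=-1, d=1, jump=0, S_1=-1
t=1: S=-1, d=1, jump=0, S_2=-1
t=2: S=-1, d=5, jump=0, S_3=-1
t=3: S=-1, d=1, jump=0, S_4=-1
t=4: S=-1, d=1, jump=0, S_5=-1
t=5: S=-1, d=2, jump=-1, S_6=-2

-2


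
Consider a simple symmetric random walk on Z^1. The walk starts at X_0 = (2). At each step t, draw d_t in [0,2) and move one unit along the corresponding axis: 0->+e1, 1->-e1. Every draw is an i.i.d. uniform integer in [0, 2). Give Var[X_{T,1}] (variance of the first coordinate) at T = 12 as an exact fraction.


12

Outcome values over d=0..1: [1, -1]
Σy = 0, Σy² = 2, M = 2
μ = 0/2 = 0,  σ² = 2/2 − (0)² = 1
Independent increments: Var[X_12] = 12·σ² = 12·(1) = 12
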